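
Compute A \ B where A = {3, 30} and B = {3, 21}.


A \ B = elements in A but not in B
A = {3, 30}
B = {3, 21}
Remove from A any elements in B
A \ B = {30}

A \ B = {30}


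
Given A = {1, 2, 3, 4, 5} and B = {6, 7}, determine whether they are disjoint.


Disjoint means A ∩ B = ∅.
A ∩ B = ∅
A ∩ B = ∅, so A and B are disjoint.

Yes, A and B are disjoint


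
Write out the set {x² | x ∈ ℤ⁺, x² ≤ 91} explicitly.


Checking each candidate:
Condition: positive perfect squares ≤ 91
Result = {1, 4, 9, 16, 25, 36, 49, 64, 81}

{1, 4, 9, 16, 25, 36, 49, 64, 81}


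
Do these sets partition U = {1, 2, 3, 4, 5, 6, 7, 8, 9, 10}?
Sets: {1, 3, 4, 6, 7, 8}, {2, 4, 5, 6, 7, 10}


A partition requires: (1) non-empty parts, (2) pairwise disjoint, (3) union = U
Parts: {1, 3, 4, 6, 7, 8}, {2, 4, 5, 6, 7, 10}
Union of parts: {1, 2, 3, 4, 5, 6, 7, 8, 10}
U = {1, 2, 3, 4, 5, 6, 7, 8, 9, 10}
All non-empty? True
Pairwise disjoint? False
Covers U? False

No, not a valid partition


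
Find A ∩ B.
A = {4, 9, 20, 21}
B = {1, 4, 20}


A ∩ B = elements in both A and B
A = {4, 9, 20, 21}
B = {1, 4, 20}
A ∩ B = {4, 20}

A ∩ B = {4, 20}


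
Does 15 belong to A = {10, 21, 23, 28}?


A = {10, 21, 23, 28}
Checking if 15 is in A
15 is not in A → False

15 ∉ A


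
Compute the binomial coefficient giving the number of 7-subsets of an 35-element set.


C(n,k) = n! / (k!(n-k)!)
C(35,7) = 35! / (7!28!)
= 6724520

C(35,7) = 6724520


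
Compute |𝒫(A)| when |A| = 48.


Number of subsets = 2^n
= 2^48
= 281474976710656

|P(A)| = 281474976710656


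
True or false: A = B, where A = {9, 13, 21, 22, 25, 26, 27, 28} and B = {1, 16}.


Two sets are equal iff they have exactly the same elements.
A = {9, 13, 21, 22, 25, 26, 27, 28}
B = {1, 16}
Differences: {1, 9, 13, 16, 21, 22, 25, 26, 27, 28}
A ≠ B

No, A ≠ B


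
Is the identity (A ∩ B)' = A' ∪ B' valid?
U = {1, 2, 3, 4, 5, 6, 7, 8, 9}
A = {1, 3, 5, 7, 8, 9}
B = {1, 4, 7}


LHS: A ∩ B = {1, 7}
(A ∩ B)' = U \ (A ∩ B) = {2, 3, 4, 5, 6, 8, 9}
A' = {2, 4, 6}, B' = {2, 3, 5, 6, 8, 9}
Claimed RHS: A' ∪ B' = {2, 3, 4, 5, 6, 8, 9}
Identity is VALID: LHS = RHS = {2, 3, 4, 5, 6, 8, 9} ✓

Identity is valid. (A ∩ B)' = A' ∪ B' = {2, 3, 4, 5, 6, 8, 9}


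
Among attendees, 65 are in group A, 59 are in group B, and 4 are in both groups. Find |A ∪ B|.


|A ∪ B| = |A| + |B| - |A ∩ B|
= 65 + 59 - 4
= 120

|A ∪ B| = 120


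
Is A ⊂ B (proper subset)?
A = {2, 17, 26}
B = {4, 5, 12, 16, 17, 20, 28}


A ⊂ B requires: A ⊆ B AND A ≠ B.
A ⊆ B? No
A ⊄ B, so A is not a proper subset.

No, A is not a proper subset of B


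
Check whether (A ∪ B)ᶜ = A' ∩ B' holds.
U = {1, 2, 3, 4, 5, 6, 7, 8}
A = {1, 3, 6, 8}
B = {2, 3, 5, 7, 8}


LHS: A ∪ B = {1, 2, 3, 5, 6, 7, 8}
(A ∪ B)' = U \ (A ∪ B) = {4}
A' = {2, 4, 5, 7}, B' = {1, 4, 6}
Claimed RHS: A' ∩ B' = {4}
Identity is VALID: LHS = RHS = {4} ✓

Identity is valid. (A ∪ B)' = A' ∩ B' = {4}


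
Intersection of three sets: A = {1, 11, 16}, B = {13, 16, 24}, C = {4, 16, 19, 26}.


A ∩ B = {16}
(A ∩ B) ∩ C = {16}

A ∩ B ∩ C = {16}


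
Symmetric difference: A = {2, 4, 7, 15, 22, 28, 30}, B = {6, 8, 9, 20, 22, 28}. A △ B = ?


A △ B = (A \ B) ∪ (B \ A) = elements in exactly one of A or B
A \ B = {2, 4, 7, 15, 30}
B \ A = {6, 8, 9, 20}
A △ B = {2, 4, 6, 7, 8, 9, 15, 20, 30}

A △ B = {2, 4, 6, 7, 8, 9, 15, 20, 30}


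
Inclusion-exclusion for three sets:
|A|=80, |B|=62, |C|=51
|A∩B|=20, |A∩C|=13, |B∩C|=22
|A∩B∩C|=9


|A∪B∪C| = |A|+|B|+|C| - |A∩B|-|A∩C|-|B∩C| + |A∩B∩C|
= 80+62+51 - 20-13-22 + 9
= 193 - 55 + 9
= 147

|A ∪ B ∪ C| = 147


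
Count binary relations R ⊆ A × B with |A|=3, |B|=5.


A relation from A to B is any subset of A × B.
|A × B| = 3 × 5 = 15
# relations = 2^|A × B| = 2^15 = 32768

Number of relations = 32768


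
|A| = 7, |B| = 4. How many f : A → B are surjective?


n = |A| = 7, k = |B| = 4. Surjections via inclusion-exclusion:
S(n,k) = Σ(-1)^i × C(k,i) × (k-i)^n, i=0 to k
i=0: (-1)^0×C(4,0)×4^7 = 16384
i=1: (-1)^1×C(4,1)×3^7 = -8748
i=2: (-1)^2×C(4,2)×2^7 = 768
i=3: (-1)^3×C(4,3)×1^7 = -4
i=4: (-1)^4×C(4,4)×0^7 = 0
Total = 8400

Number of surjections = 8400


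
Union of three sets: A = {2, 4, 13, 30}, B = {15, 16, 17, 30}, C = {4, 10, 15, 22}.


A ∪ B = {2, 4, 13, 15, 16, 17, 30}
(A ∪ B) ∪ C = {2, 4, 10, 13, 15, 16, 17, 22, 30}

A ∪ B ∪ C = {2, 4, 10, 13, 15, 16, 17, 22, 30}


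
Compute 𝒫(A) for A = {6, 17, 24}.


|A| = 3, so |P(A)| = 2^3 = 8
Enumerate subsets by cardinality (0 to 3):
∅, {6}, {17}, {24}, {6, 17}, {6, 24}, {17, 24}, {6, 17, 24}

P(A) has 8 subsets: ∅, {6}, {17}, {24}, {6, 17}, {6, 24}, {17, 24}, {6, 17, 24}


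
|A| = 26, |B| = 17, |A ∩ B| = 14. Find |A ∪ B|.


|A ∪ B| = |A| + |B| - |A ∩ B|
= 26 + 17 - 14
= 29

|A ∪ B| = 29


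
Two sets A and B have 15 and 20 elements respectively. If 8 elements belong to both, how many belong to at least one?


|A ∪ B| = |A| + |B| - |A ∩ B|
= 15 + 20 - 8
= 27

|A ∪ B| = 27


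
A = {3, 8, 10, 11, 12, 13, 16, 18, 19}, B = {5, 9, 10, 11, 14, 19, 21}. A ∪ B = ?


A ∪ B = all elements in A or B (or both)
A = {3, 8, 10, 11, 12, 13, 16, 18, 19}
B = {5, 9, 10, 11, 14, 19, 21}
A ∪ B = {3, 5, 8, 9, 10, 11, 12, 13, 14, 16, 18, 19, 21}

A ∪ B = {3, 5, 8, 9, 10, 11, 12, 13, 14, 16, 18, 19, 21}


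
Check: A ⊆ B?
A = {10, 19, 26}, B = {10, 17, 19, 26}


A ⊆ B means every element of A is in B.
All elements of A are in B.
So A ⊆ B.

Yes, A ⊆ B


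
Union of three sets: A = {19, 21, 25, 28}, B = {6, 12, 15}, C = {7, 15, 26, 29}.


A ∪ B = {6, 12, 15, 19, 21, 25, 28}
(A ∪ B) ∪ C = {6, 7, 12, 15, 19, 21, 25, 26, 28, 29}

A ∪ B ∪ C = {6, 7, 12, 15, 19, 21, 25, 26, 28, 29}


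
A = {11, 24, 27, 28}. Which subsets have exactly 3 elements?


|A| = 4, so A has C(4,3) = 4 subsets of size 3.
Enumerate by choosing 3 elements from A at a time:
{11, 24, 27}, {11, 24, 28}, {11, 27, 28}, {24, 27, 28}

3-element subsets (4 total): {11, 24, 27}, {11, 24, 28}, {11, 27, 28}, {24, 27, 28}


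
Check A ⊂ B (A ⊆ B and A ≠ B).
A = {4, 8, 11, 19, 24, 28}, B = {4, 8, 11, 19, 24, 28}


A ⊂ B requires: A ⊆ B AND A ≠ B.
A ⊆ B? Yes
A = B? Yes
A = B, so A is not a PROPER subset.

No, A is not a proper subset of B


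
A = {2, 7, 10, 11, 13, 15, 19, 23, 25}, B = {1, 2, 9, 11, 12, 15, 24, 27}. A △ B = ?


A △ B = (A \ B) ∪ (B \ A) = elements in exactly one of A or B
A \ B = {7, 10, 13, 19, 23, 25}
B \ A = {1, 9, 12, 24, 27}
A △ B = {1, 7, 9, 10, 12, 13, 19, 23, 24, 25, 27}

A △ B = {1, 7, 9, 10, 12, 13, 19, 23, 24, 25, 27}


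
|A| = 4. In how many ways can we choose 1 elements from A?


C(n,k) = n! / (k!(n-k)!)
C(4,1) = 4! / (1!3!)
= 4

C(4,1) = 4


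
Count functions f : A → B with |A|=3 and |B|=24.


Each of |A| = 3 inputs maps to any of |B| = 24 outputs.
# functions = |B|^|A| = 24^3
= 13824

Number of functions = 13824


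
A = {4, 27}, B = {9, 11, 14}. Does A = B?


Two sets are equal iff they have exactly the same elements.
A = {4, 27}
B = {9, 11, 14}
Differences: {4, 9, 11, 14, 27}
A ≠ B

No, A ≠ B


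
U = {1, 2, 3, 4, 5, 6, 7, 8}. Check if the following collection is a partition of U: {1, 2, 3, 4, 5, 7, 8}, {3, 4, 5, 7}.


A partition requires: (1) non-empty parts, (2) pairwise disjoint, (3) union = U
Parts: {1, 2, 3, 4, 5, 7, 8}, {3, 4, 5, 7}
Union of parts: {1, 2, 3, 4, 5, 7, 8}
U = {1, 2, 3, 4, 5, 6, 7, 8}
All non-empty? True
Pairwise disjoint? False
Covers U? False

No, not a valid partition


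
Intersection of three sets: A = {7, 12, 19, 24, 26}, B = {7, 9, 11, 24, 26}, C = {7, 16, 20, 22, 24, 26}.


A ∩ B = {7, 24, 26}
(A ∩ B) ∩ C = {7, 24, 26}

A ∩ B ∩ C = {7, 24, 26}


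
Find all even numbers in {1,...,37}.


Checking each candidate:
Condition: even numbers in {1,...,37}
Result = {2, 4, 6, 8, 10, 12, 14, 16, 18, 20, 22, 24, 26, 28, 30, 32, 34, 36}

{2, 4, 6, 8, 10, 12, 14, 16, 18, 20, 22, 24, 26, 28, 30, 32, 34, 36}


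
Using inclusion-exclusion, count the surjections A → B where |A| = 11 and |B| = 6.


n = |A| = 11, k = |B| = 6. Surjections via inclusion-exclusion:
S(n,k) = Σ(-1)^i × C(k,i) × (k-i)^n, i=0 to k
i=0: (-1)^0×C(6,0)×6^11 = 362797056
i=1: (-1)^1×C(6,1)×5^11 = -292968750
i=2: (-1)^2×C(6,2)×4^11 = 62914560
i=3: (-1)^3×C(6,3)×3^11 = -3542940
i=4: (-1)^4×C(6,4)×2^11 = 30720
i=5: (-1)^5×C(6,5)×1^11 = -6
i=6: (-1)^6×C(6,6)×0^11 = 0
Total = 129230640

Number of surjections = 129230640


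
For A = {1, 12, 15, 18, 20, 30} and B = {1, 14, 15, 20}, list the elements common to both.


A ∩ B = elements in both A and B
A = {1, 12, 15, 18, 20, 30}
B = {1, 14, 15, 20}
A ∩ B = {1, 15, 20}

A ∩ B = {1, 15, 20}


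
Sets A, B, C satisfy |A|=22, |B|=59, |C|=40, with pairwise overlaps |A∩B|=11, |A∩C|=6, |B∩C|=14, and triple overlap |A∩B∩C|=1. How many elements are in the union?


|A∪B∪C| = |A|+|B|+|C| - |A∩B|-|A∩C|-|B∩C| + |A∩B∩C|
= 22+59+40 - 11-6-14 + 1
= 121 - 31 + 1
= 91

|A ∪ B ∪ C| = 91


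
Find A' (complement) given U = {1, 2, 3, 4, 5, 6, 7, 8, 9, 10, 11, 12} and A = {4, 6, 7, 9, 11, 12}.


Aᶜ = U \ A = elements in U but not in A
U = {1, 2, 3, 4, 5, 6, 7, 8, 9, 10, 11, 12}
A = {4, 6, 7, 9, 11, 12}
Aᶜ = {1, 2, 3, 5, 8, 10}

Aᶜ = {1, 2, 3, 5, 8, 10}


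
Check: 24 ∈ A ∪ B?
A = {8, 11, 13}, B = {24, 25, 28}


A = {8, 11, 13}, B = {24, 25, 28}
A ∪ B = all elements in A or B
A ∪ B = {8, 11, 13, 24, 25, 28}
Checking if 24 ∈ A ∪ B
24 is in A ∪ B → True

24 ∈ A ∪ B


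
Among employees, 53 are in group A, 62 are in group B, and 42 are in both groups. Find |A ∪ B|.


|A ∪ B| = |A| + |B| - |A ∩ B|
= 53 + 62 - 42
= 73

|A ∪ B| = 73


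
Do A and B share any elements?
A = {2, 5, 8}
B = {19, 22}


Disjoint means A ∩ B = ∅.
A ∩ B = ∅
A ∩ B = ∅, so A and B are disjoint.

No — A and B share no elements (A ∩ B = ∅), so they are disjoint


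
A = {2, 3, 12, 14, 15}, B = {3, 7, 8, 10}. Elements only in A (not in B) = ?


A = {2, 3, 12, 14, 15}
B = {3, 7, 8, 10}
Region: only in A (not in B)
Elements: {2, 12, 14, 15}

Elements only in A (not in B): {2, 12, 14, 15}


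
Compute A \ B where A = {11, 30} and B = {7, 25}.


A \ B = elements in A but not in B
A = {11, 30}
B = {7, 25}
Remove from A any elements in B
A \ B = {11, 30}

A \ B = {11, 30}


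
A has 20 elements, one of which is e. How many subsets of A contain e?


Subsets of A containing e correspond to subsets of A \ {e}, which has 19 elements.
Count = 2^(n-1) = 2^19
= 524288

Number of subsets containing e = 524288


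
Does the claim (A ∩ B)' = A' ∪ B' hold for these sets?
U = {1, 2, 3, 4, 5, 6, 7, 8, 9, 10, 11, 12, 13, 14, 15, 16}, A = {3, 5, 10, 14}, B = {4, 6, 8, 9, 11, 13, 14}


LHS: A ∩ B = {14}
(A ∩ B)' = U \ (A ∩ B) = {1, 2, 3, 4, 5, 6, 7, 8, 9, 10, 11, 12, 13, 15, 16}
A' = {1, 2, 4, 6, 7, 8, 9, 11, 12, 13, 15, 16}, B' = {1, 2, 3, 5, 7, 10, 12, 15, 16}
Claimed RHS: A' ∪ B' = {1, 2, 3, 4, 5, 6, 7, 8, 9, 10, 11, 12, 13, 15, 16}
Identity is VALID: LHS = RHS = {1, 2, 3, 4, 5, 6, 7, 8, 9, 10, 11, 12, 13, 15, 16} ✓

Identity is valid. (A ∩ B)' = A' ∪ B' = {1, 2, 3, 4, 5, 6, 7, 8, 9, 10, 11, 12, 13, 15, 16}


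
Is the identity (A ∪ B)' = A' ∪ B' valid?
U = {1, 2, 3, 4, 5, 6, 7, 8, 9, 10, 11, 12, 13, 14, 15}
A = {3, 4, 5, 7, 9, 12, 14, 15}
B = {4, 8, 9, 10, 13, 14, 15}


LHS: A ∪ B = {3, 4, 5, 7, 8, 9, 10, 12, 13, 14, 15}
(A ∪ B)' = U \ (A ∪ B) = {1, 2, 6, 11}
A' = {1, 2, 6, 8, 10, 11, 13}, B' = {1, 2, 3, 5, 6, 7, 11, 12}
Claimed RHS: A' ∪ B' = {1, 2, 3, 5, 6, 7, 8, 10, 11, 12, 13}
Identity is INVALID: LHS = {1, 2, 6, 11} but the RHS claimed here equals {1, 2, 3, 5, 6, 7, 8, 10, 11, 12, 13}. The correct form is (A ∪ B)' = A' ∩ B'.

Identity is invalid: (A ∪ B)' = {1, 2, 6, 11} but A' ∪ B' = {1, 2, 3, 5, 6, 7, 8, 10, 11, 12, 13}. The correct De Morgan law is (A ∪ B)' = A' ∩ B'.


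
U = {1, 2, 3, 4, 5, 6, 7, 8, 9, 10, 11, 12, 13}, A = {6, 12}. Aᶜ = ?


Aᶜ = U \ A = elements in U but not in A
U = {1, 2, 3, 4, 5, 6, 7, 8, 9, 10, 11, 12, 13}
A = {6, 12}
Aᶜ = {1, 2, 3, 4, 5, 7, 8, 9, 10, 11, 13}

Aᶜ = {1, 2, 3, 4, 5, 7, 8, 9, 10, 11, 13}


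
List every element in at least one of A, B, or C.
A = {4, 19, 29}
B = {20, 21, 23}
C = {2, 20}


A ∪ B = {4, 19, 20, 21, 23, 29}
(A ∪ B) ∪ C = {2, 4, 19, 20, 21, 23, 29}

A ∪ B ∪ C = {2, 4, 19, 20, 21, 23, 29}


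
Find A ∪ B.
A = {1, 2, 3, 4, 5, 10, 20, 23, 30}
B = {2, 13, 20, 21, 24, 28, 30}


A ∪ B = all elements in A or B (or both)
A = {1, 2, 3, 4, 5, 10, 20, 23, 30}
B = {2, 13, 20, 21, 24, 28, 30}
A ∪ B = {1, 2, 3, 4, 5, 10, 13, 20, 21, 23, 24, 28, 30}

A ∪ B = {1, 2, 3, 4, 5, 10, 13, 20, 21, 23, 24, 28, 30}


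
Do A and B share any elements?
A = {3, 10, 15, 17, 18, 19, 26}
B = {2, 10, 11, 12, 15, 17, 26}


Disjoint means A ∩ B = ∅.
A ∩ B = {10, 15, 17, 26}
A ∩ B ≠ ∅, so A and B are NOT disjoint.

Yes — A and B share the element(s) of A ∩ B = {10, 15, 17, 26}, so they are not disjoint


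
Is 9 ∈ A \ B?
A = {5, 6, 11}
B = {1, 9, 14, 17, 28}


A = {5, 6, 11}, B = {1, 9, 14, 17, 28}
A \ B = elements in A but not in B
A \ B = {5, 6, 11}
Checking if 9 ∈ A \ B
9 is not in A \ B → False

9 ∉ A \ B


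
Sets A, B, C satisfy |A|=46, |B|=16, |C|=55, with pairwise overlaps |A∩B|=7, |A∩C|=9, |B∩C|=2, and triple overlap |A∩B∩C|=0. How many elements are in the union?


|A∪B∪C| = |A|+|B|+|C| - |A∩B|-|A∩C|-|B∩C| + |A∩B∩C|
= 46+16+55 - 7-9-2 + 0
= 117 - 18 + 0
= 99

|A ∪ B ∪ C| = 99


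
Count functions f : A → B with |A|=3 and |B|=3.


Each of |A| = 3 inputs maps to any of |B| = 3 outputs.
# functions = |B|^|A| = 3^3
= 27

Number of functions = 27


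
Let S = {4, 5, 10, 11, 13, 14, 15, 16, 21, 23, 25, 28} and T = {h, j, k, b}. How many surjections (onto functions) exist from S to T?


n = |S| = 12, k = |T| = 4. Surjections via inclusion-exclusion:
S(n,k) = Σ(-1)^i × C(k,i) × (k-i)^n, i=0 to k
i=0: (-1)^0×C(4,0)×4^12 = 16777216
i=1: (-1)^1×C(4,1)×3^12 = -2125764
i=2: (-1)^2×C(4,2)×2^12 = 24576
i=3: (-1)^3×C(4,3)×1^12 = -4
i=4: (-1)^4×C(4,4)×0^12 = 0
Total = 14676024

Number of surjections = 14676024


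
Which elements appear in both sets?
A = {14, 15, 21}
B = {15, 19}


A ∩ B = elements in both A and B
A = {14, 15, 21}
B = {15, 19}
A ∩ B = {15}

A ∩ B = {15}


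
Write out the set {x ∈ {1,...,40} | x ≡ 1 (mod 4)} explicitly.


Checking each candidate:
Condition: x in {1,...,40} with x ≡ 1 (mod 4)
Result = {1, 5, 9, 13, 17, 21, 25, 29, 33, 37}

{1, 5, 9, 13, 17, 21, 25, 29, 33, 37}


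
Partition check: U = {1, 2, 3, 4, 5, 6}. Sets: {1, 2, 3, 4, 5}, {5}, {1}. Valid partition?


A partition requires: (1) non-empty parts, (2) pairwise disjoint, (3) union = U
Parts: {1, 2, 3, 4, 5}, {5}, {1}
Union of parts: {1, 2, 3, 4, 5}
U = {1, 2, 3, 4, 5, 6}
All non-empty? True
Pairwise disjoint? False
Covers U? False

No, not a valid partition


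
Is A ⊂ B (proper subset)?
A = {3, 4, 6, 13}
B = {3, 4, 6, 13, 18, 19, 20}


A ⊂ B requires: A ⊆ B AND A ≠ B.
A ⊆ B? Yes
A = B? No
A ⊂ B: Yes (A is a proper subset of B)

Yes, A ⊂ B


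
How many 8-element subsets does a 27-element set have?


C(n,k) = n! / (k!(n-k)!)
C(27,8) = 27! / (8!19!)
= 2220075

C(27,8) = 2220075


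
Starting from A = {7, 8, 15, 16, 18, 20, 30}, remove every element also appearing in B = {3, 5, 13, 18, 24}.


A \ B = elements in A but not in B
A = {7, 8, 15, 16, 18, 20, 30}
B = {3, 5, 13, 18, 24}
Remove from A any elements in B
A \ B = {7, 8, 15, 16, 20, 30}

A \ B = {7, 8, 15, 16, 20, 30}


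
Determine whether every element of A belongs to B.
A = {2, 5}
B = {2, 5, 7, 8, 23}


A ⊆ B means every element of A is in B.
All elements of A are in B.
So A ⊆ B.

Yes, A ⊆ B


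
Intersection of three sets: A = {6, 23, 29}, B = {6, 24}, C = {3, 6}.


A ∩ B = {6}
(A ∩ B) ∩ C = {6}

A ∩ B ∩ C = {6}


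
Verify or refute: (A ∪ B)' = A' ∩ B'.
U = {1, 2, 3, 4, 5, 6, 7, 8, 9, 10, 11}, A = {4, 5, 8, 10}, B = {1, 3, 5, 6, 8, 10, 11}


LHS: A ∪ B = {1, 3, 4, 5, 6, 8, 10, 11}
(A ∪ B)' = U \ (A ∪ B) = {2, 7, 9}
A' = {1, 2, 3, 6, 7, 9, 11}, B' = {2, 4, 7, 9}
Claimed RHS: A' ∩ B' = {2, 7, 9}
Identity is VALID: LHS = RHS = {2, 7, 9} ✓

Identity is valid. (A ∪ B)' = A' ∩ B' = {2, 7, 9}


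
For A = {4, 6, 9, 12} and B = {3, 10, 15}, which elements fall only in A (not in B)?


A = {4, 6, 9, 12}
B = {3, 10, 15}
Region: only in A (not in B)
Elements: {4, 6, 9, 12}

Elements only in A (not in B): {4, 6, 9, 12}


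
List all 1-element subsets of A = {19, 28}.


|A| = 2, so A has C(2,1) = 2 subsets of size 1.
Enumerate by choosing 1 elements from A at a time:
{19}, {28}

1-element subsets (2 total): {19}, {28}


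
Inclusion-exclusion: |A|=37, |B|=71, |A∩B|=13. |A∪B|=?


|A ∪ B| = |A| + |B| - |A ∩ B|
= 37 + 71 - 13
= 95

|A ∪ B| = 95


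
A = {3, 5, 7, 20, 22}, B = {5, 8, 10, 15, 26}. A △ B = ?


A △ B = (A \ B) ∪ (B \ A) = elements in exactly one of A or B
A \ B = {3, 7, 20, 22}
B \ A = {8, 10, 15, 26}
A △ B = {3, 7, 8, 10, 15, 20, 22, 26}

A △ B = {3, 7, 8, 10, 15, 20, 22, 26}


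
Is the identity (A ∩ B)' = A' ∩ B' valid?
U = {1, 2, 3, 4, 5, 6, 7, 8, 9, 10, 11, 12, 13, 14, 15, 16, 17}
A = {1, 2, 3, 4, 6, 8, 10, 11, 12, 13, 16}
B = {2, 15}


LHS: A ∩ B = {2}
(A ∩ B)' = U \ (A ∩ B) = {1, 3, 4, 5, 6, 7, 8, 9, 10, 11, 12, 13, 14, 15, 16, 17}
A' = {5, 7, 9, 14, 15, 17}, B' = {1, 3, 4, 5, 6, 7, 8, 9, 10, 11, 12, 13, 14, 16, 17}
Claimed RHS: A' ∩ B' = {5, 7, 9, 14, 17}
Identity is INVALID: LHS = {1, 3, 4, 5, 6, 7, 8, 9, 10, 11, 12, 13, 14, 15, 16, 17} but the RHS claimed here equals {5, 7, 9, 14, 17}. The correct form is (A ∩ B)' = A' ∪ B'.

Identity is invalid: (A ∩ B)' = {1, 3, 4, 5, 6, 7, 8, 9, 10, 11, 12, 13, 14, 15, 16, 17} but A' ∩ B' = {5, 7, 9, 14, 17}. The correct De Morgan law is (A ∩ B)' = A' ∪ B'.


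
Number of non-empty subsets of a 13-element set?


Total subsets = 2^n = 2^13 = 8192
Non-empty subsets exclude the empty set: 2^n - 1
= 8192 - 1
= 8191

Number of non-empty subsets = 8191


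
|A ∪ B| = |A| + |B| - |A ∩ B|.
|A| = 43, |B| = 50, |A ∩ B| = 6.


|A ∪ B| = |A| + |B| - |A ∩ B|
= 43 + 50 - 6
= 87

|A ∪ B| = 87


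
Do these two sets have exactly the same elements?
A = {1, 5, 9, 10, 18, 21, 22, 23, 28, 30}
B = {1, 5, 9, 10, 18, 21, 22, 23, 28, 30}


Two sets are equal iff they have exactly the same elements.
A = {1, 5, 9, 10, 18, 21, 22, 23, 28, 30}
B = {1, 5, 9, 10, 18, 21, 22, 23, 28, 30}
Same elements → A = B

Yes, A = B


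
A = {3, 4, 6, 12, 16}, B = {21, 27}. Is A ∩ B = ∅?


Disjoint means A ∩ B = ∅.
A ∩ B = ∅
A ∩ B = ∅, so A and B are disjoint.

Yes, A and B are disjoint


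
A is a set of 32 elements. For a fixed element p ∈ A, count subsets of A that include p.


Subsets of A containing p correspond to subsets of A \ {p}, which has 31 elements.
Count = 2^(n-1) = 2^31
= 2147483648

Number of subsets containing p = 2147483648


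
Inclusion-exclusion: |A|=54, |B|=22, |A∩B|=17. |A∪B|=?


|A ∪ B| = |A| + |B| - |A ∩ B|
= 54 + 22 - 17
= 59

|A ∪ B| = 59


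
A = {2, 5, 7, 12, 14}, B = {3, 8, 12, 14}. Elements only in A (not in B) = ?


A = {2, 5, 7, 12, 14}
B = {3, 8, 12, 14}
Region: only in A (not in B)
Elements: {2, 5, 7}

Elements only in A (not in B): {2, 5, 7}


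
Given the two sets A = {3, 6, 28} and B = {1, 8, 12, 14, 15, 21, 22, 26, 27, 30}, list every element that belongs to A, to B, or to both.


A ∪ B = all elements in A or B (or both)
A = {3, 6, 28}
B = {1, 8, 12, 14, 15, 21, 22, 26, 27, 30}
A ∪ B = {1, 3, 6, 8, 12, 14, 15, 21, 22, 26, 27, 28, 30}

A ∪ B = {1, 3, 6, 8, 12, 14, 15, 21, 22, 26, 27, 28, 30}


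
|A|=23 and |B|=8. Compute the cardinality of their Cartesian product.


|A × B| = |A| × |B|
= 23 × 8
= 184

|A × B| = 184


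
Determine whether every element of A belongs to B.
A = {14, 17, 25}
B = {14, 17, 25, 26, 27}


A ⊆ B means every element of A is in B.
All elements of A are in B.
So A ⊆ B.

Yes, A ⊆ B


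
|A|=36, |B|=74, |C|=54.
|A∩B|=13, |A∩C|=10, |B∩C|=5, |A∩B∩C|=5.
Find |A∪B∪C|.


|A∪B∪C| = |A|+|B|+|C| - |A∩B|-|A∩C|-|B∩C| + |A∩B∩C|
= 36+74+54 - 13-10-5 + 5
= 164 - 28 + 5
= 141

|A ∪ B ∪ C| = 141


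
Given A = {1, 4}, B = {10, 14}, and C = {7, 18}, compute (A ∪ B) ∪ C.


A ∪ B = {1, 4, 10, 14}
(A ∪ B) ∪ C = {1, 4, 7, 10, 14, 18}

A ∪ B ∪ C = {1, 4, 7, 10, 14, 18}


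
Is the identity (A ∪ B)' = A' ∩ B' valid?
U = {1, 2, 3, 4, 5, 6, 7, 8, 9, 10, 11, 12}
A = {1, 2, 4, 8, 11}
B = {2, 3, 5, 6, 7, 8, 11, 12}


LHS: A ∪ B = {1, 2, 3, 4, 5, 6, 7, 8, 11, 12}
(A ∪ B)' = U \ (A ∪ B) = {9, 10}
A' = {3, 5, 6, 7, 9, 10, 12}, B' = {1, 4, 9, 10}
Claimed RHS: A' ∩ B' = {9, 10}
Identity is VALID: LHS = RHS = {9, 10} ✓

Identity is valid. (A ∪ B)' = A' ∩ B' = {9, 10}


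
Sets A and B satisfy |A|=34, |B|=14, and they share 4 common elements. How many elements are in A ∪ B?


|A ∪ B| = |A| + |B| - |A ∩ B|
= 34 + 14 - 4
= 44

|A ∪ B| = 44


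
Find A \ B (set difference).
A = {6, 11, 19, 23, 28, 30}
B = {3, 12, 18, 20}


A \ B = elements in A but not in B
A = {6, 11, 19, 23, 28, 30}
B = {3, 12, 18, 20}
Remove from A any elements in B
A \ B = {6, 11, 19, 23, 28, 30}

A \ B = {6, 11, 19, 23, 28, 30}


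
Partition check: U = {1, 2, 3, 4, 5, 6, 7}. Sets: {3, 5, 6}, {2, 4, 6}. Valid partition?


A partition requires: (1) non-empty parts, (2) pairwise disjoint, (3) union = U
Parts: {3, 5, 6}, {2, 4, 6}
Union of parts: {2, 3, 4, 5, 6}
U = {1, 2, 3, 4, 5, 6, 7}
All non-empty? True
Pairwise disjoint? False
Covers U? False

No, not a valid partition


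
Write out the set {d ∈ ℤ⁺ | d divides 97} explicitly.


Checking each candidate:
Condition: positive divisors of 97
Result = {1, 97}

{1, 97}


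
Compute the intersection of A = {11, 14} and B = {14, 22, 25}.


A ∩ B = elements in both A and B
A = {11, 14}
B = {14, 22, 25}
A ∩ B = {14}

A ∩ B = {14}


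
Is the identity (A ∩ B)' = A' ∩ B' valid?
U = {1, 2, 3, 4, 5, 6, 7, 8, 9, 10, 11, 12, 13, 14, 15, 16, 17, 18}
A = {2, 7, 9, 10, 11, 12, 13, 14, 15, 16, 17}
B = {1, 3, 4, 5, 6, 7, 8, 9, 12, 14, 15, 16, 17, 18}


LHS: A ∩ B = {7, 9, 12, 14, 15, 16, 17}
(A ∩ B)' = U \ (A ∩ B) = {1, 2, 3, 4, 5, 6, 8, 10, 11, 13, 18}
A' = {1, 3, 4, 5, 6, 8, 18}, B' = {2, 10, 11, 13}
Claimed RHS: A' ∩ B' = ∅
Identity is INVALID: LHS = {1, 2, 3, 4, 5, 6, 8, 10, 11, 13, 18} but the RHS claimed here equals ∅. The correct form is (A ∩ B)' = A' ∪ B'.

Identity is invalid: (A ∩ B)' = {1, 2, 3, 4, 5, 6, 8, 10, 11, 13, 18} but A' ∩ B' = ∅. The correct De Morgan law is (A ∩ B)' = A' ∪ B'.


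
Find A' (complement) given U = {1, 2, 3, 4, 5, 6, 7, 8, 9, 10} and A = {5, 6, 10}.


Aᶜ = U \ A = elements in U but not in A
U = {1, 2, 3, 4, 5, 6, 7, 8, 9, 10}
A = {5, 6, 10}
Aᶜ = {1, 2, 3, 4, 7, 8, 9}

Aᶜ = {1, 2, 3, 4, 7, 8, 9}


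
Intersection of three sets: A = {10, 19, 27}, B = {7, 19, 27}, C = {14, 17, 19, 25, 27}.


A ∩ B = {19, 27}
(A ∩ B) ∩ C = {19, 27}

A ∩ B ∩ C = {19, 27}


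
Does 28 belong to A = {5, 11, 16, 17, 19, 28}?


A = {5, 11, 16, 17, 19, 28}
Checking if 28 is in A
28 is in A → True

28 ∈ A


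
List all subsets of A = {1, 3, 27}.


|A| = 3, so |P(A)| = 2^3 = 8
Enumerate subsets by cardinality (0 to 3):
∅, {1}, {3}, {27}, {1, 3}, {1, 27}, {3, 27}, {1, 3, 27}

P(A) has 8 subsets: ∅, {1}, {3}, {27}, {1, 3}, {1, 27}, {3, 27}, {1, 3, 27}


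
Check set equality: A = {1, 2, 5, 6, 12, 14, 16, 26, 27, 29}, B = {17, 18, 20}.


Two sets are equal iff they have exactly the same elements.
A = {1, 2, 5, 6, 12, 14, 16, 26, 27, 29}
B = {17, 18, 20}
Differences: {1, 2, 5, 6, 12, 14, 16, 17, 18, 20, 26, 27, 29}
A ≠ B

No, A ≠ B


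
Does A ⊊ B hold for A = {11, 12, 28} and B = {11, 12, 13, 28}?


A ⊂ B requires: A ⊆ B AND A ≠ B.
A ⊆ B? Yes
A = B? No
A ⊂ B: Yes (A is a proper subset of B)

Yes, A ⊂ B


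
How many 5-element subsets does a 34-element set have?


C(n,k) = n! / (k!(n-k)!)
C(34,5) = 34! / (5!29!)
= 278256

C(34,5) = 278256


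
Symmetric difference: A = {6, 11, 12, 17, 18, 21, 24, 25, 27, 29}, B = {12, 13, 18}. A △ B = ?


A △ B = (A \ B) ∪ (B \ A) = elements in exactly one of A or B
A \ B = {6, 11, 17, 21, 24, 25, 27, 29}
B \ A = {13}
A △ B = {6, 11, 13, 17, 21, 24, 25, 27, 29}

A △ B = {6, 11, 13, 17, 21, 24, 25, 27, 29}


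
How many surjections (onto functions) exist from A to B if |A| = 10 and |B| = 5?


n = |A| = 10, k = |B| = 5. Surjections via inclusion-exclusion:
S(n,k) = Σ(-1)^i × C(k,i) × (k-i)^n, i=0 to k
i=0: (-1)^0×C(5,0)×5^10 = 9765625
i=1: (-1)^1×C(5,1)×4^10 = -5242880
i=2: (-1)^2×C(5,2)×3^10 = 590490
i=3: (-1)^3×C(5,3)×2^10 = -10240
i=4: (-1)^4×C(5,4)×1^10 = 5
i=5: (-1)^5×C(5,5)×0^10 = 0
Total = 5103000

Number of surjections = 5103000


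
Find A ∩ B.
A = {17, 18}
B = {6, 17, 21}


A ∩ B = elements in both A and B
A = {17, 18}
B = {6, 17, 21}
A ∩ B = {17}

A ∩ B = {17}


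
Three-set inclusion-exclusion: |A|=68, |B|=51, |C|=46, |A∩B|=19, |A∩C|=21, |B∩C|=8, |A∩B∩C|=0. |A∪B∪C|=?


|A∪B∪C| = |A|+|B|+|C| - |A∩B|-|A∩C|-|B∩C| + |A∩B∩C|
= 68+51+46 - 19-21-8 + 0
= 165 - 48 + 0
= 117

|A ∪ B ∪ C| = 117


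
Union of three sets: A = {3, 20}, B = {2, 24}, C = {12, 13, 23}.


A ∪ B = {2, 3, 20, 24}
(A ∪ B) ∪ C = {2, 3, 12, 13, 20, 23, 24}

A ∪ B ∪ C = {2, 3, 12, 13, 20, 23, 24}


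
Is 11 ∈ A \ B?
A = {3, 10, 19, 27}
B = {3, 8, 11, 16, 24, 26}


A = {3, 10, 19, 27}, B = {3, 8, 11, 16, 24, 26}
A \ B = elements in A but not in B
A \ B = {10, 19, 27}
Checking if 11 ∈ A \ B
11 is not in A \ B → False

11 ∉ A \ B


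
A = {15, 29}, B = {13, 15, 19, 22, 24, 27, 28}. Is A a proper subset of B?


A ⊂ B requires: A ⊆ B AND A ≠ B.
A ⊆ B? No
A ⊄ B, so A is not a proper subset.

No, A is not a proper subset of B


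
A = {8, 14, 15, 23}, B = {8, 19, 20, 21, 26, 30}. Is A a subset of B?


A ⊆ B means every element of A is in B.
Elements in A not in B: {14, 15, 23}
So A ⊄ B.

No, A ⊄ B


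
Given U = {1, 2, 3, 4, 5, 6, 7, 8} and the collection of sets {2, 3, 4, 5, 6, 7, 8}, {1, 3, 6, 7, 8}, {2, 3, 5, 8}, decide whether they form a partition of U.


A partition requires: (1) non-empty parts, (2) pairwise disjoint, (3) union = U
Parts: {2, 3, 4, 5, 6, 7, 8}, {1, 3, 6, 7, 8}, {2, 3, 5, 8}
Union of parts: {1, 2, 3, 4, 5, 6, 7, 8}
U = {1, 2, 3, 4, 5, 6, 7, 8}
All non-empty? True
Pairwise disjoint? False
Covers U? True

No, not a valid partition


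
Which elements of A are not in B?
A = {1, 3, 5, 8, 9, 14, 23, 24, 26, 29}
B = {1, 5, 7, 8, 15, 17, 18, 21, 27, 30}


A \ B = elements in A but not in B
A = {1, 3, 5, 8, 9, 14, 23, 24, 26, 29}
B = {1, 5, 7, 8, 15, 17, 18, 21, 27, 30}
Remove from A any elements in B
A \ B = {3, 9, 14, 23, 24, 26, 29}

A \ B = {3, 9, 14, 23, 24, 26, 29}


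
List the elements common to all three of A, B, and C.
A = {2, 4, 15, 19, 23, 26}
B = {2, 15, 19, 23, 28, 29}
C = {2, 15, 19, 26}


A ∩ B = {2, 15, 19, 23}
(A ∩ B) ∩ C = {2, 15, 19}

A ∩ B ∩ C = {2, 15, 19}


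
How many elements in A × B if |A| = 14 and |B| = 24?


|A × B| = |A| × |B|
= 14 × 24
= 336

|A × B| = 336


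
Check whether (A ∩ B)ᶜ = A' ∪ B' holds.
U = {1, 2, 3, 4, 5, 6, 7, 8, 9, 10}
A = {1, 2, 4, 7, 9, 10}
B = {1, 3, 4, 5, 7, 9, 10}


LHS: A ∩ B = {1, 4, 7, 9, 10}
(A ∩ B)' = U \ (A ∩ B) = {2, 3, 5, 6, 8}
A' = {3, 5, 6, 8}, B' = {2, 6, 8}
Claimed RHS: A' ∪ B' = {2, 3, 5, 6, 8}
Identity is VALID: LHS = RHS = {2, 3, 5, 6, 8} ✓

Identity is valid. (A ∩ B)' = A' ∪ B' = {2, 3, 5, 6, 8}


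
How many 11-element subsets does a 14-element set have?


C(n,k) = n! / (k!(n-k)!)
C(14,11) = 14! / (11!3!)
= 364

C(14,11) = 364


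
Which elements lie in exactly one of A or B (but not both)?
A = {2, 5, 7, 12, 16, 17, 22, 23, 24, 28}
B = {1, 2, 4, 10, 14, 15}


A △ B = (A \ B) ∪ (B \ A) = elements in exactly one of A or B
A \ B = {5, 7, 12, 16, 17, 22, 23, 24, 28}
B \ A = {1, 4, 10, 14, 15}
A △ B = {1, 4, 5, 7, 10, 12, 14, 15, 16, 17, 22, 23, 24, 28}

A △ B = {1, 4, 5, 7, 10, 12, 14, 15, 16, 17, 22, 23, 24, 28}


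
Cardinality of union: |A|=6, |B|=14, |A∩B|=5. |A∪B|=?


|A ∪ B| = |A| + |B| - |A ∩ B|
= 6 + 14 - 5
= 15

|A ∪ B| = 15


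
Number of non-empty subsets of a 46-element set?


Total subsets = 2^n = 2^46 = 70368744177664
Non-empty subsets exclude the empty set: 2^n - 1
= 70368744177664 - 1
= 70368744177663

Number of non-empty subsets = 70368744177663


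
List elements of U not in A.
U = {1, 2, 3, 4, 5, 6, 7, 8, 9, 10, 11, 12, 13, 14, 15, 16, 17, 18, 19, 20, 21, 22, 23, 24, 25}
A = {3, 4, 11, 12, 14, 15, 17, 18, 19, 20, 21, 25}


Aᶜ = U \ A = elements in U but not in A
U = {1, 2, 3, 4, 5, 6, 7, 8, 9, 10, 11, 12, 13, 14, 15, 16, 17, 18, 19, 20, 21, 22, 23, 24, 25}
A = {3, 4, 11, 12, 14, 15, 17, 18, 19, 20, 21, 25}
Aᶜ = {1, 2, 5, 6, 7, 8, 9, 10, 13, 16, 22, 23, 24}

Aᶜ = {1, 2, 5, 6, 7, 8, 9, 10, 13, 16, 22, 23, 24}


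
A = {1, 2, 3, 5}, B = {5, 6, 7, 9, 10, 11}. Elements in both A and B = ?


A = {1, 2, 3, 5}
B = {5, 6, 7, 9, 10, 11}
Region: in both A and B
Elements: {5}

Elements in both A and B: {5}


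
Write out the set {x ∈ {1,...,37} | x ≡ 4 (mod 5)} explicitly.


Checking each candidate:
Condition: x in {1,...,37} with x ≡ 4 (mod 5)
Result = {4, 9, 14, 19, 24, 29, 34}

{4, 9, 14, 19, 24, 29, 34}


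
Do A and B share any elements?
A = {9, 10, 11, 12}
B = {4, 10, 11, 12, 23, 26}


Disjoint means A ∩ B = ∅.
A ∩ B = {10, 11, 12}
A ∩ B ≠ ∅, so A and B are NOT disjoint.

Yes — A and B share the element(s) of A ∩ B = {10, 11, 12}, so they are not disjoint


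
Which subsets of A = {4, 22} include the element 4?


A subset of A contains 4 iff the remaining 1 elements form any subset of A \ {4}.
Count: 2^(n-1) = 2^1 = 2
Subsets containing 4: {4}, {4, 22}

Subsets containing 4 (2 total): {4}, {4, 22}


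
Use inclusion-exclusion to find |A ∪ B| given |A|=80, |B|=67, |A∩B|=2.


|A ∪ B| = |A| + |B| - |A ∩ B|
= 80 + 67 - 2
= 145

|A ∪ B| = 145


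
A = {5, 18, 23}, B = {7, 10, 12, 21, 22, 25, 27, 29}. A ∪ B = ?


A ∪ B = all elements in A or B (or both)
A = {5, 18, 23}
B = {7, 10, 12, 21, 22, 25, 27, 29}
A ∪ B = {5, 7, 10, 12, 18, 21, 22, 23, 25, 27, 29}

A ∪ B = {5, 7, 10, 12, 18, 21, 22, 23, 25, 27, 29}


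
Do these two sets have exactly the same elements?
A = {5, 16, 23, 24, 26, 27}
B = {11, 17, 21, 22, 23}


Two sets are equal iff they have exactly the same elements.
A = {5, 16, 23, 24, 26, 27}
B = {11, 17, 21, 22, 23}
Differences: {5, 11, 16, 17, 21, 22, 24, 26, 27}
A ≠ B

No, A ≠ B


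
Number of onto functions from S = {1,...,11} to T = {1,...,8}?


n = |S| = 11, k = |T| = 8. Surjections via inclusion-exclusion:
S(n,k) = Σ(-1)^i × C(k,i) × (k-i)^n, i=0 to k
i=0: (-1)^0×C(8,0)×8^11 = 8589934592
i=1: (-1)^1×C(8,1)×7^11 = -15818613944
i=2: (-1)^2×C(8,2)×6^11 = 10158317568
i=3: (-1)^3×C(8,3)×5^11 = -2734375000
i=4: (-1)^4×C(8,4)×4^11 = 293601280
i=5: (-1)^5×C(8,5)×3^11 = -9920232
i=6: (-1)^6×C(8,6)×2^11 = 57344
i=7: (-1)^7×C(8,7)×1^11 = -8
i=8: (-1)^8×C(8,8)×0^11 = 0
Total = 479001600

Number of surjections = 479001600


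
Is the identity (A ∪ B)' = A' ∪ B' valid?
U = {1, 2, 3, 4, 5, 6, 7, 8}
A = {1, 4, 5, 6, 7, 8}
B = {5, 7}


LHS: A ∪ B = {1, 4, 5, 6, 7, 8}
(A ∪ B)' = U \ (A ∪ B) = {2, 3}
A' = {2, 3}, B' = {1, 2, 3, 4, 6, 8}
Claimed RHS: A' ∪ B' = {1, 2, 3, 4, 6, 8}
Identity is INVALID: LHS = {2, 3} but the RHS claimed here equals {1, 2, 3, 4, 6, 8}. The correct form is (A ∪ B)' = A' ∩ B'.

Identity is invalid: (A ∪ B)' = {2, 3} but A' ∪ B' = {1, 2, 3, 4, 6, 8}. The correct De Morgan law is (A ∪ B)' = A' ∩ B'.


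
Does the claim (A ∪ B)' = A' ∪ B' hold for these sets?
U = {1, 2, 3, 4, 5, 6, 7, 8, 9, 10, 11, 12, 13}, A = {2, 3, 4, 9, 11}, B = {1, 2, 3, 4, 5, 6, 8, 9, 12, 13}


LHS: A ∪ B = {1, 2, 3, 4, 5, 6, 8, 9, 11, 12, 13}
(A ∪ B)' = U \ (A ∪ B) = {7, 10}
A' = {1, 5, 6, 7, 8, 10, 12, 13}, B' = {7, 10, 11}
Claimed RHS: A' ∪ B' = {1, 5, 6, 7, 8, 10, 11, 12, 13}
Identity is INVALID: LHS = {7, 10} but the RHS claimed here equals {1, 5, 6, 7, 8, 10, 11, 12, 13}. The correct form is (A ∪ B)' = A' ∩ B'.

Identity is invalid: (A ∪ B)' = {7, 10} but A' ∪ B' = {1, 5, 6, 7, 8, 10, 11, 12, 13}. The correct De Morgan law is (A ∪ B)' = A' ∩ B'.


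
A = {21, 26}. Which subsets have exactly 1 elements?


|A| = 2, so A has C(2,1) = 2 subsets of size 1.
Enumerate by choosing 1 elements from A at a time:
{21}, {26}

1-element subsets (2 total): {21}, {26}


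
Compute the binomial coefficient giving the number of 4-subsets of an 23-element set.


C(n,k) = n! / (k!(n-k)!)
C(23,4) = 23! / (4!19!)
= 8855

C(23,4) = 8855


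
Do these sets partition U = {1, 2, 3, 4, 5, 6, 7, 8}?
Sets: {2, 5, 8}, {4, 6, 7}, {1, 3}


A partition requires: (1) non-empty parts, (2) pairwise disjoint, (3) union = U
Parts: {2, 5, 8}, {4, 6, 7}, {1, 3}
Union of parts: {1, 2, 3, 4, 5, 6, 7, 8}
U = {1, 2, 3, 4, 5, 6, 7, 8}
All non-empty? True
Pairwise disjoint? True
Covers U? True

Yes, valid partition


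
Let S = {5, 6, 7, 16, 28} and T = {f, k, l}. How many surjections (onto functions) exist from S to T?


n = |S| = 5, k = |T| = 3. Surjections via inclusion-exclusion:
S(n,k) = Σ(-1)^i × C(k,i) × (k-i)^n, i=0 to k
i=0: (-1)^0×C(3,0)×3^5 = 243
i=1: (-1)^1×C(3,1)×2^5 = -96
i=2: (-1)^2×C(3,2)×1^5 = 3
i=3: (-1)^3×C(3,3)×0^5 = 0
Total = 150

Number of surjections = 150


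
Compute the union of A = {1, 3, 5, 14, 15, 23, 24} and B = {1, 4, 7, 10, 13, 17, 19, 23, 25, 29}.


A ∪ B = all elements in A or B (or both)
A = {1, 3, 5, 14, 15, 23, 24}
B = {1, 4, 7, 10, 13, 17, 19, 23, 25, 29}
A ∪ B = {1, 3, 4, 5, 7, 10, 13, 14, 15, 17, 19, 23, 24, 25, 29}

A ∪ B = {1, 3, 4, 5, 7, 10, 13, 14, 15, 17, 19, 23, 24, 25, 29}


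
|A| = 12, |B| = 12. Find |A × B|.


|A × B| = |A| × |B|
= 12 × 12
= 144

|A × B| = 144


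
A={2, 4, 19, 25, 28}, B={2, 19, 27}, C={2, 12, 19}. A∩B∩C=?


A ∩ B = {2, 19}
(A ∩ B) ∩ C = {2, 19}

A ∩ B ∩ C = {2, 19}


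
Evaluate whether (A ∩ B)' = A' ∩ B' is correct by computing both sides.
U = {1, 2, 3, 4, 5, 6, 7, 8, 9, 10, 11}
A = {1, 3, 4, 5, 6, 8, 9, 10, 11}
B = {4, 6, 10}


LHS: A ∩ B = {4, 6, 10}
(A ∩ B)' = U \ (A ∩ B) = {1, 2, 3, 5, 7, 8, 9, 11}
A' = {2, 7}, B' = {1, 2, 3, 5, 7, 8, 9, 11}
Claimed RHS: A' ∩ B' = {2, 7}
Identity is INVALID: LHS = {1, 2, 3, 5, 7, 8, 9, 11} but the RHS claimed here equals {2, 7}. The correct form is (A ∩ B)' = A' ∪ B'.

Identity is invalid: (A ∩ B)' = {1, 2, 3, 5, 7, 8, 9, 11} but A' ∩ B' = {2, 7}. The correct De Morgan law is (A ∩ B)' = A' ∪ B'.


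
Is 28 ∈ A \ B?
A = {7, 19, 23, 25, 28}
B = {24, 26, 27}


A = {7, 19, 23, 25, 28}, B = {24, 26, 27}
A \ B = elements in A but not in B
A \ B = {7, 19, 23, 25, 28}
Checking if 28 ∈ A \ B
28 is in A \ B → True

28 ∈ A \ B


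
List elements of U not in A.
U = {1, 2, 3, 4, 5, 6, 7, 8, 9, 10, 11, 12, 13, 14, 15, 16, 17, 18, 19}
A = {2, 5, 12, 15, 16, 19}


Aᶜ = U \ A = elements in U but not in A
U = {1, 2, 3, 4, 5, 6, 7, 8, 9, 10, 11, 12, 13, 14, 15, 16, 17, 18, 19}
A = {2, 5, 12, 15, 16, 19}
Aᶜ = {1, 3, 4, 6, 7, 8, 9, 10, 11, 13, 14, 17, 18}

Aᶜ = {1, 3, 4, 6, 7, 8, 9, 10, 11, 13, 14, 17, 18}


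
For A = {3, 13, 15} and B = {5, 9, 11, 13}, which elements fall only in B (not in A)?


A = {3, 13, 15}
B = {5, 9, 11, 13}
Region: only in B (not in A)
Elements: {5, 9, 11}

Elements only in B (not in A): {5, 9, 11}


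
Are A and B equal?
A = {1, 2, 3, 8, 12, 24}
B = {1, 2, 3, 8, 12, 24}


Two sets are equal iff they have exactly the same elements.
A = {1, 2, 3, 8, 12, 24}
B = {1, 2, 3, 8, 12, 24}
Same elements → A = B

Yes, A = B


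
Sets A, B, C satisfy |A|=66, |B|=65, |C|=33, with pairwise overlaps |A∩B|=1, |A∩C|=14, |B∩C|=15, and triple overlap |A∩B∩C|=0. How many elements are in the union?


|A∪B∪C| = |A|+|B|+|C| - |A∩B|-|A∩C|-|B∩C| + |A∩B∩C|
= 66+65+33 - 1-14-15 + 0
= 164 - 30 + 0
= 134

|A ∪ B ∪ C| = 134


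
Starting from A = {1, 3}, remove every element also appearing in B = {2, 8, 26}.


A \ B = elements in A but not in B
A = {1, 3}
B = {2, 8, 26}
Remove from A any elements in B
A \ B = {1, 3}

A \ B = {1, 3}


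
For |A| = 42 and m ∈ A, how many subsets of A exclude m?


Subsets of A avoiding m are subsets of A \ {m}, which has 41 elements.
Count = 2^(n-1) = 2^41
= 2199023255552

Number of subsets avoiding m = 2199023255552


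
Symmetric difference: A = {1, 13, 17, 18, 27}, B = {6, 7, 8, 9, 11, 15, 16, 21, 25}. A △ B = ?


A △ B = (A \ B) ∪ (B \ A) = elements in exactly one of A or B
A \ B = {1, 13, 17, 18, 27}
B \ A = {6, 7, 8, 9, 11, 15, 16, 21, 25}
A △ B = {1, 6, 7, 8, 9, 11, 13, 15, 16, 17, 18, 21, 25, 27}

A △ B = {1, 6, 7, 8, 9, 11, 13, 15, 16, 17, 18, 21, 25, 27}


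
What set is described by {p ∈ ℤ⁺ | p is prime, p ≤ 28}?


Checking each candidate:
Condition: primes ≤ 28
Result = {2, 3, 5, 7, 11, 13, 17, 19, 23}

{2, 3, 5, 7, 11, 13, 17, 19, 23}


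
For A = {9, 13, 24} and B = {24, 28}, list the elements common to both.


A ∩ B = elements in both A and B
A = {9, 13, 24}
B = {24, 28}
A ∩ B = {24}

A ∩ B = {24}


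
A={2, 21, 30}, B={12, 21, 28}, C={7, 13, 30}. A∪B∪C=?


A ∪ B = {2, 12, 21, 28, 30}
(A ∪ B) ∪ C = {2, 7, 12, 13, 21, 28, 30}

A ∪ B ∪ C = {2, 7, 12, 13, 21, 28, 30}


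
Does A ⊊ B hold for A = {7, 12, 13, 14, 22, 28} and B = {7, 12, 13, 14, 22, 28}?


A ⊂ B requires: A ⊆ B AND A ≠ B.
A ⊆ B? Yes
A = B? Yes
A = B, so A is not a PROPER subset.

No, A is not a proper subset of B


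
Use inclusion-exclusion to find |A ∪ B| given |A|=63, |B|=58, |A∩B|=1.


|A ∪ B| = |A| + |B| - |A ∩ B|
= 63 + 58 - 1
= 120

|A ∪ B| = 120


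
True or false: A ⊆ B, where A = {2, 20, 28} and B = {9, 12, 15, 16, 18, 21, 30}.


A ⊆ B means every element of A is in B.
Elements in A not in B: {2, 20, 28}
So A ⊄ B.

No, A ⊄ B


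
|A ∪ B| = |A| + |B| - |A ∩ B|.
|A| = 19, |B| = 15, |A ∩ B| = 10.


|A ∪ B| = |A| + |B| - |A ∩ B|
= 19 + 15 - 10
= 24

|A ∪ B| = 24


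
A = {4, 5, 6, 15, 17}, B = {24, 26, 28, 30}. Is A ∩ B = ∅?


Disjoint means A ∩ B = ∅.
A ∩ B = ∅
A ∩ B = ∅, so A and B are disjoint.

Yes, A and B are disjoint


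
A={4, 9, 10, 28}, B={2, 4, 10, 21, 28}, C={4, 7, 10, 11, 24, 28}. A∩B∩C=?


A ∩ B = {4, 10, 28}
(A ∩ B) ∩ C = {4, 10, 28}

A ∩ B ∩ C = {4, 10, 28}


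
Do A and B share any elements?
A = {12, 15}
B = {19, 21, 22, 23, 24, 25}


Disjoint means A ∩ B = ∅.
A ∩ B = ∅
A ∩ B = ∅, so A and B are disjoint.

No — A and B share no elements (A ∩ B = ∅), so they are disjoint


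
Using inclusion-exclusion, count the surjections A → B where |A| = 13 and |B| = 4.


n = |A| = 13, k = |B| = 4. Surjections via inclusion-exclusion:
S(n,k) = Σ(-1)^i × C(k,i) × (k-i)^n, i=0 to k
i=0: (-1)^0×C(4,0)×4^13 = 67108864
i=1: (-1)^1×C(4,1)×3^13 = -6377292
i=2: (-1)^2×C(4,2)×2^13 = 49152
i=3: (-1)^3×C(4,3)×1^13 = -4
i=4: (-1)^4×C(4,4)×0^13 = 0
Total = 60780720

Number of surjections = 60780720
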